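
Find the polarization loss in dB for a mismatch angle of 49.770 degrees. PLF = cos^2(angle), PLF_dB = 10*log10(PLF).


PLF_linear = cos^2(49.770 deg) = 0.4171319
PLF_dB = 10 * log10(0.4171319) = -3.797 dB

-3.797 dB


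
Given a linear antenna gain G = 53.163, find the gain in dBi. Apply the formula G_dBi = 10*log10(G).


G_dBi = 10 * log10(53.163) = 17.26 dBi

17.26 dBi


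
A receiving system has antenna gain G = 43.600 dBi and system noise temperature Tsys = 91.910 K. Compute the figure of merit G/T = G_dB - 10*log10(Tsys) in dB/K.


G/T = 43.600 - 10*log10(91.910) = 43.600 - 19.63363 = 23.97 dB/K

23.97 dB/K


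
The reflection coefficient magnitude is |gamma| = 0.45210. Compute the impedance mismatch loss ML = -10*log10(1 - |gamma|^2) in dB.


ML = -10 * log10(1 - 0.45210^2) = -10 * log10(0.79560559) = 0.9930 dB

0.9930 dB


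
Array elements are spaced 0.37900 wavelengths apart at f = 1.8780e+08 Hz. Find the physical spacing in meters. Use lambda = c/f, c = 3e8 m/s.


lambda = c / f = 3.0000e+08 / 1.8780e+08 = 1.597444 m
d = 0.37900 * 1.597444 = 0.6054 m

0.6054 m


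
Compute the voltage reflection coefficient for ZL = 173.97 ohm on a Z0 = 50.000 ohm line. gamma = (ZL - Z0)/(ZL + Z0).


gamma = (173.97 - 50.000) / (173.97 + 50.000) = 0.5535

0.5535


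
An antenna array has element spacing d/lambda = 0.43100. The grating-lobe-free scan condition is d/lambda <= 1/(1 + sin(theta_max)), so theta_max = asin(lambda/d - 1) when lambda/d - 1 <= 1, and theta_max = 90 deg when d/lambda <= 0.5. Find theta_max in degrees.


lambda/d - 1 = 1/0.43100 - 1 = 1.320186 >= 1
d/lambda <= 0.5, so the array can scan to endfire without grating lobes: theta_max = 90 deg

90 deg


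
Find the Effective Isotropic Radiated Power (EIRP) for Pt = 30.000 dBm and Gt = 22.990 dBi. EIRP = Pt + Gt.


EIRP = Pt + Gt = 30.000 + 22.990 = 52.99 dBm

52.99 dBm


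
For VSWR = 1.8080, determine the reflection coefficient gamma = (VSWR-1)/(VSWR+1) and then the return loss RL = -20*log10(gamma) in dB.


gamma = (1.8080 - 1) / (1.8080 + 1) = 0.2877493
RL = -20 * log10(0.2877493) = 10.82 dB

10.82 dB


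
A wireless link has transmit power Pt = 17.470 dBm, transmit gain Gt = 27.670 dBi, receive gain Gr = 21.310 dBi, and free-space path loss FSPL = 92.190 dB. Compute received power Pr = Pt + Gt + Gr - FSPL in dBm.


Pr = 17.470 + 27.670 + 21.310 - 92.190 = -25.74 dBm

-25.74 dBm


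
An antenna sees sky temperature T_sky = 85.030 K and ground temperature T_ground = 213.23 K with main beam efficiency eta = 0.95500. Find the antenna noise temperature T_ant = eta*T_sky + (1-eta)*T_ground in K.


T_ant = 0.95500 * 85.030 + (1 - 0.95500) * 213.23 = 90.80 K

90.80 K


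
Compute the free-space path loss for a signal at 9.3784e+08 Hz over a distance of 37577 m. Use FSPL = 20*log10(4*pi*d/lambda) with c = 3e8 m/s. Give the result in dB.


lambda = c / f = 3.0000e+08 / 9.3784e+08 = 0.3198840 m
FSPL = 20 * log10(4*pi*37577/0.3198840) = 123.4 dB

123.4 dB


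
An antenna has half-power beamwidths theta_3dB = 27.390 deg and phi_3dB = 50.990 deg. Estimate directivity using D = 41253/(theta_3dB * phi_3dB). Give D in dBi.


D_linear = 41253 / (27.390 * 50.990) = 29.53782
D_dBi = 10 * log10(29.53782) = 14.70 dBi

14.70 dBi


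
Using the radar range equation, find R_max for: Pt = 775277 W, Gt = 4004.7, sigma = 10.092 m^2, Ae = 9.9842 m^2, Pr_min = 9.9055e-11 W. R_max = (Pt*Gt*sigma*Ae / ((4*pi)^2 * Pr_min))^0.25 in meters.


R^4 = 775277*4004.7*10.092*9.9842 / ((4*pi)^2 * 9.9055e-11) = 1.999960e+19
R_max = 1.999960e+19^0.25 = 66874 m

66874 m


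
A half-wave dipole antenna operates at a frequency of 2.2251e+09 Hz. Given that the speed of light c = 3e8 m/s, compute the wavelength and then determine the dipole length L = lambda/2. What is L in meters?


lambda = c / f = 3.0000e+08 / 2.2251e+09 = 0.1348254 m
L = lambda / 2 = 0.1348254 / 2 = 0.06741 m

0.06741 m


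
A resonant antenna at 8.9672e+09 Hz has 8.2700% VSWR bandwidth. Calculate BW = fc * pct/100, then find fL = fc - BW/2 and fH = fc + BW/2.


BW = 8.9672e+09 * 8.2700/100 = 7.415874e+08 Hz
fL = 8.9672e+09 - 7.415874e+08/2 = 8.596e+09 Hz
fH = 8.9672e+09 + 7.415874e+08/2 = 9.338e+09 Hz

BW=7.416e+08 Hz, fL=8.596e+09 Hz, fH=9.338e+09 Hz


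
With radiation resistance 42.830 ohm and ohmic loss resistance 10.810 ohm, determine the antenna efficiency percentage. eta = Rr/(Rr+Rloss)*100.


eta = 42.830 / (42.830 + 10.810) * 100 = 79.85%

79.85%


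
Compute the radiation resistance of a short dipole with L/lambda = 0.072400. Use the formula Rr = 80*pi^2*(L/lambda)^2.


Rr = 80 * pi^2 * (0.072400)^2 = 80 * 9.869604 * 5.241760e-03 = 4.139 ohm

4.139 ohm


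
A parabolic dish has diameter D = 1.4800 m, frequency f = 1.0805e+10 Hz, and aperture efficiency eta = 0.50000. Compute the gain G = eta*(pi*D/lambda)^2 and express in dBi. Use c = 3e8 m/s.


lambda = c / f = 3.0000e+08 / 1.0805e+10 = 0.02776492 m
G_linear = 0.50000 * (pi * 1.4800 / 0.02776492)^2 = 14021.69
G_dBi = 10 * log10(14021.69) = 41.47 dBi

41.47 dBi


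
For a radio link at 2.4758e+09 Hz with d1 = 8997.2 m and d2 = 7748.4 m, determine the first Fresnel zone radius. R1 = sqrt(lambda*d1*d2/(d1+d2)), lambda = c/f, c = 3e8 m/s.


lambda = c / f = 3.0000e+08 / 2.4758e+09 = 0.1211730 m
R1 = sqrt(0.1211730 * 8997.2 * 7748.4 / (8997.2 + 7748.4)) = 22.46 m

22.46 m


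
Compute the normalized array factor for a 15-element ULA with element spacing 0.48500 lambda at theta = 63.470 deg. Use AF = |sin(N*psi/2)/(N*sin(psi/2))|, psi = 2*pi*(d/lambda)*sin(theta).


psi = 2*pi*0.48500*sin(63.470 deg) = 2.726461 rad
AF = |sin(15*2.726461/2) / (15*sin(2.726461/2))| = 0.06810

0.06810


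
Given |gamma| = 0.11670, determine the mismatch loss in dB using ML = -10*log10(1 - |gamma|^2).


ML = -10 * log10(1 - 0.11670^2) = -10 * log10(0.98638111) = 0.05955 dB

0.05955 dB


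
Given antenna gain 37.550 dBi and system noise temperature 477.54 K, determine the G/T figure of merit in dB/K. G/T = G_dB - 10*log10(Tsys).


G/T = 37.550 - 10*log10(477.54) = 37.550 - 26.79010 = 10.76 dB/K

10.76 dB/K


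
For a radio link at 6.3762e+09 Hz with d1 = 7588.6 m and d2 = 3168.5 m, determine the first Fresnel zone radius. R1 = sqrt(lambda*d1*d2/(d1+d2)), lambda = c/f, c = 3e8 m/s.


lambda = c / f = 3.0000e+08 / 6.3762e+09 = 0.04704997 m
R1 = sqrt(0.04704997 * 7588.6 * 3168.5 / (7588.6 + 3168.5)) = 10.26 m

10.26 m


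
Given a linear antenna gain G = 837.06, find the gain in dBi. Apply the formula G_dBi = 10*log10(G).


G_dBi = 10 * log10(837.06) = 29.23 dBi

29.23 dBi


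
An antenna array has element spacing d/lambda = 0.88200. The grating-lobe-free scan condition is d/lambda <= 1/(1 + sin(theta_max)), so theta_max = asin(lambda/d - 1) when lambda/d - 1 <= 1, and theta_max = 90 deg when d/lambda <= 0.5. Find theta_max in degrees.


lambda/d - 1 = 1/0.88200 - 1 = 0.1337868
theta_max = asin(0.1337868) = 7.688 deg

7.688 deg


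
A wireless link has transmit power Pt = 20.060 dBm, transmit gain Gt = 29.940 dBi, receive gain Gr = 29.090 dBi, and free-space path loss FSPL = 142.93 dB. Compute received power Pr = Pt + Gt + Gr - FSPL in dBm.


Pr = 20.060 + 29.940 + 29.090 - 142.93 = -63.84 dBm

-63.84 dBm


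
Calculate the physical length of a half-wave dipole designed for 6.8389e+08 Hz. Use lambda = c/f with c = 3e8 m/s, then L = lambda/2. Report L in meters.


lambda = c / f = 3.0000e+08 / 6.8389e+08 = 0.4386670 m
L = lambda / 2 = 0.4386670 / 2 = 0.2193 m

0.2193 m


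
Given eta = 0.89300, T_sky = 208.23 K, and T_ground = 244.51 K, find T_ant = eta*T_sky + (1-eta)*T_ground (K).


T_ant = 0.89300 * 208.23 + (1 - 0.89300) * 244.51 = 212.1 K

212.1 K


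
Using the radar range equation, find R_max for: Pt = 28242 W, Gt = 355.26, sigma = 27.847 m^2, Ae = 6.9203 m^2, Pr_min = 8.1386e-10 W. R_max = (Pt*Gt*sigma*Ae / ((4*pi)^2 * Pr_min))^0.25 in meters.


R^4 = 28242*355.26*27.847*6.9203 / ((4*pi)^2 * 8.1386e-10) = 1.504443e+16
R_max = 1.504443e+16^0.25 = 11075 m

11075 m


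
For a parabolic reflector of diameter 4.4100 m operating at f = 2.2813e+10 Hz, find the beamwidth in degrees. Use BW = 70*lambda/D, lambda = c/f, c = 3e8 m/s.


lambda = c / f = 3.0000e+08 / 2.2813e+10 = 0.01315040 m
BW = 70 * 0.01315040 / 4.4100 = 0.2087 deg

0.2087 deg


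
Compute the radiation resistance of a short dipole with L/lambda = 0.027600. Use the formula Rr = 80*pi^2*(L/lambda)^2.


Rr = 80 * pi^2 * (0.027600)^2 = 80 * 9.869604 * 7.617600e-04 = 0.6015 ohm

0.6015 ohm


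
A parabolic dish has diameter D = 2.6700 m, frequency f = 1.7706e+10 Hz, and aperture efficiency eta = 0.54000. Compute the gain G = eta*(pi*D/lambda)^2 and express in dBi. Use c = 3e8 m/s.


lambda = c / f = 3.0000e+08 / 1.7706e+10 = 0.01694341 m
G_linear = 0.54000 * (pi * 2.6700 / 0.01694341)^2 = 132347.1
G_dBi = 10 * log10(132347.1) = 51.22 dBi

51.22 dBi


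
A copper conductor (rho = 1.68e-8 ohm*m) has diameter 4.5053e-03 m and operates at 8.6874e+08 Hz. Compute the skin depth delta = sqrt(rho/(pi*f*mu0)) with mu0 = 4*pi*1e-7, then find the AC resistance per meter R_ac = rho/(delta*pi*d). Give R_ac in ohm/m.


delta = sqrt(1.68e-8 / (pi * 8.6874e+08 * 4*pi*1e-7)) = 2.213247e-06 m
R_ac = 1.68e-8 / (2.213247e-06 * pi * 4.5053e-03) = 0.5363 ohm/m

0.5363 ohm/m


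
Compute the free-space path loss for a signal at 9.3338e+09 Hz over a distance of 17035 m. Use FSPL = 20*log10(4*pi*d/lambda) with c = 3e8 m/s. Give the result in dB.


lambda = c / f = 3.0000e+08 / 9.3338e+09 = 0.03214125 m
FSPL = 20 * log10(4*pi*17035/0.03214125) = 136.5 dB

136.5 dB


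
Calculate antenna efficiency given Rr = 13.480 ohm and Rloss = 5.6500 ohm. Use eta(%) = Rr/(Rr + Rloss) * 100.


eta = 13.480 / (13.480 + 5.6500) * 100 = 70.47%

70.47%


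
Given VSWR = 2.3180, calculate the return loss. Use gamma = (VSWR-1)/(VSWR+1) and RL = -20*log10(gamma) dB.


gamma = (2.3180 - 1) / (2.3180 + 1) = 0.3972272
RL = -20 * log10(0.3972272) = 8.019 dB

8.019 dB


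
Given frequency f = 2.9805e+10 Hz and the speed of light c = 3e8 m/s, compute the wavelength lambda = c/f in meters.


lambda = c / f = 3.0000e+08 / 2.9805e+10 = 0.01007 m

0.01007 m


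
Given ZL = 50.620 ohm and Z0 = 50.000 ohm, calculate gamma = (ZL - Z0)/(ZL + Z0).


gamma = (50.620 - 50.000) / (50.620 + 50.000) = 6.162e-03

6.162e-03


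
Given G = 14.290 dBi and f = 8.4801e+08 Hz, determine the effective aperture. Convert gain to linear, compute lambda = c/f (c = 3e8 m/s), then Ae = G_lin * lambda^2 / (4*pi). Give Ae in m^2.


lambda = c / f = 3.0000e+08 / 8.4801e+08 = 0.3537694 m
G_linear = 10^(14.290/10) = 26.85344
Ae = G_linear * lambda^2 / (4*pi) = 26.85344 * 0.3537694^2 / (4*pi) = 0.2674 m^2

0.2674 m^2


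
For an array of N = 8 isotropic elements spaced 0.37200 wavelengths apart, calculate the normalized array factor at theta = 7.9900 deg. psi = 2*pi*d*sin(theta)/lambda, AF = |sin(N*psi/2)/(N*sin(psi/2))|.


psi = 2*pi*0.37200*sin(7.9900 deg) = 0.3248916 rad
AF = |sin(8*0.3248916/2) / (8*sin(0.3248916/2))| = 0.7446

0.7446


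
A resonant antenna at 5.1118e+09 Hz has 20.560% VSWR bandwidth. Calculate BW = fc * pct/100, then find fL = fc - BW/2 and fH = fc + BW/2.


BW = 5.1118e+09 * 20.560/100 = 1.050986e+09 Hz
fL = 5.1118e+09 - 1.050986e+09/2 = 4.586e+09 Hz
fH = 5.1118e+09 + 1.050986e+09/2 = 5.637e+09 Hz

BW=1.051e+09 Hz, fL=4.586e+09 Hz, fH=5.637e+09 Hz


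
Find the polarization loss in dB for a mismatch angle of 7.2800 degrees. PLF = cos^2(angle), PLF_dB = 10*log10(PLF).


PLF_linear = cos^2(7.2800 deg) = 0.9839425
PLF_dB = 10 * log10(0.9839425) = -0.07030 dB

-0.07030 dB


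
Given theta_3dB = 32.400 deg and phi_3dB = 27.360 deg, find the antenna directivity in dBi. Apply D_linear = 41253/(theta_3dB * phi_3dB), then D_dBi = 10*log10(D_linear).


D_linear = 41253 / (32.400 * 27.360) = 46.53658
D_dBi = 10 * log10(46.53658) = 16.68 dBi

16.68 dBi


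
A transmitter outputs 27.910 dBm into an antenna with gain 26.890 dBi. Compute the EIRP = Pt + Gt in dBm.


EIRP = Pt + Gt = 27.910 + 26.890 = 54.80 dBm

54.80 dBm


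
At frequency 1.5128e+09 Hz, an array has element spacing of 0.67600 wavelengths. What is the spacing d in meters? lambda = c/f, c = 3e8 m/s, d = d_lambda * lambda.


lambda = c / f = 3.0000e+08 / 1.5128e+09 = 0.1983078 m
d = 0.67600 * 0.1983078 = 0.1341 m

0.1341 m


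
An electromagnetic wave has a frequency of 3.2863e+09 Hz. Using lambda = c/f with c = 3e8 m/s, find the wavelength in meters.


lambda = c / f = 3.0000e+08 / 3.2863e+09 = 0.09129 m

0.09129 m


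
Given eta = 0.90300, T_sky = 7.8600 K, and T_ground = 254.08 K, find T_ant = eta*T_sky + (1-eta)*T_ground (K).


T_ant = 0.90300 * 7.8600 + (1 - 0.90300) * 254.08 = 31.74 K

31.74 K


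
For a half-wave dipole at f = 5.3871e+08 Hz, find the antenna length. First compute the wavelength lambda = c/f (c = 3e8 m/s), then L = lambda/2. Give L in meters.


lambda = c / f = 3.0000e+08 / 5.3871e+08 = 0.5568859 m
L = lambda / 2 = 0.5568859 / 2 = 0.2784 m

0.2784 m


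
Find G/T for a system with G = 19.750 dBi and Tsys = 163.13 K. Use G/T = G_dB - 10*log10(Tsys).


G/T = 19.750 - 10*log10(163.13) = 19.750 - 22.12534 = -2.375 dB/K

-2.375 dB/K


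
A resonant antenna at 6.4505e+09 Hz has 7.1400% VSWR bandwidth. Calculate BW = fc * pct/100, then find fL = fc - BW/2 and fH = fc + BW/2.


BW = 6.4505e+09 * 7.1400/100 = 4.605657e+08 Hz
fL = 6.4505e+09 - 4.605657e+08/2 = 6.220e+09 Hz
fH = 6.4505e+09 + 4.605657e+08/2 = 6.681e+09 Hz

BW=4.606e+08 Hz, fL=6.220e+09 Hz, fH=6.681e+09 Hz


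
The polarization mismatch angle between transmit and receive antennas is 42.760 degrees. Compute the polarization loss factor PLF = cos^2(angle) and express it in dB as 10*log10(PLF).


PLF_linear = cos^2(42.760 deg) = 0.5390556
PLF_dB = 10 * log10(0.5390556) = -2.684 dB

-2.684 dB


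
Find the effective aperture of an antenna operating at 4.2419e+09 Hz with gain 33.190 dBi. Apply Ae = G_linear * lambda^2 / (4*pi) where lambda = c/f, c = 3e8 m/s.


lambda = c / f = 3.0000e+08 / 4.2419e+09 = 0.07072303 m
G_linear = 10^(33.190/10) = 2084.491
Ae = G_linear * lambda^2 / (4*pi) = 2084.491 * 0.07072303^2 / (4*pi) = 0.8297 m^2

0.8297 m^2


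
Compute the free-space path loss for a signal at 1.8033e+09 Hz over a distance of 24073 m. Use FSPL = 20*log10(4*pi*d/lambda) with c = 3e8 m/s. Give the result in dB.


lambda = c / f = 3.0000e+08 / 1.8033e+09 = 0.1663617 m
FSPL = 20 * log10(4*pi*24073/0.1663617) = 125.2 dB

125.2 dB


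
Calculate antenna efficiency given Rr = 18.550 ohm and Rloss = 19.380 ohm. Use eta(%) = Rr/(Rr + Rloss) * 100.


eta = 18.550 / (18.550 + 19.380) * 100 = 48.91%

48.91%


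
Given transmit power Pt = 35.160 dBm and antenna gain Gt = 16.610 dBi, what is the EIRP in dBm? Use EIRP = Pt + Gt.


EIRP = Pt + Gt = 35.160 + 16.610 = 51.77 dBm

51.77 dBm


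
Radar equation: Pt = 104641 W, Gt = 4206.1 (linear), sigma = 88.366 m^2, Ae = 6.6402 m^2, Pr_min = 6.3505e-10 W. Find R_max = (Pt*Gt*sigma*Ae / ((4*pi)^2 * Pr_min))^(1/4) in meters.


R^4 = 104641*4206.1*88.366*6.6402 / ((4*pi)^2 * 6.3505e-10) = 2.575255e+18
R_max = 2.575255e+18^0.25 = 40059 m

40059 m


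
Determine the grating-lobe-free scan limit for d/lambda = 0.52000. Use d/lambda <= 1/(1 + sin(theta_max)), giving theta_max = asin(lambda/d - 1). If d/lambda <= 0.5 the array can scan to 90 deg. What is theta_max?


lambda/d - 1 = 1/0.52000 - 1 = 0.9230769
theta_max = asin(0.9230769) = 67.38 deg

67.38 deg


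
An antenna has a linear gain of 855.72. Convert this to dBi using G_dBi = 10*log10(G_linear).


G_dBi = 10 * log10(855.72) = 29.32 dBi

29.32 dBi


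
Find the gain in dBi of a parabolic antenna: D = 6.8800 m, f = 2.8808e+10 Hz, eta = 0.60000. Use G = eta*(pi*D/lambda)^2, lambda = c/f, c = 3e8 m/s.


lambda = c / f = 3.0000e+08 / 2.8808e+10 = 0.01041377 m
G_linear = 0.60000 * (pi * 6.8800 / 0.01041377)^2 = 2.584711e+06
G_dBi = 10 * log10(2.584711e+06) = 64.12 dBi

64.12 dBi


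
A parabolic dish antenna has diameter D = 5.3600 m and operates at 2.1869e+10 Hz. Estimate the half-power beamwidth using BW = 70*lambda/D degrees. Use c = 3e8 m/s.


lambda = c / f = 3.0000e+08 / 2.1869e+10 = 0.01371805 m
BW = 70 * 0.01371805 / 5.3600 = 0.1792 deg

0.1792 deg


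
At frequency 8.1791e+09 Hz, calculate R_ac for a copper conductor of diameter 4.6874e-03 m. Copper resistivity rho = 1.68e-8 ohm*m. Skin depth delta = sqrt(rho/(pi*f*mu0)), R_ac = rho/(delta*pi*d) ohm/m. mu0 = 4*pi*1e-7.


delta = sqrt(1.68e-8 / (pi * 8.1791e+09 * 4*pi*1e-7)) = 7.213101e-07 m
R_ac = 1.68e-8 / (7.213101e-07 * pi * 4.6874e-03) = 1.582 ohm/m

1.582 ohm/m


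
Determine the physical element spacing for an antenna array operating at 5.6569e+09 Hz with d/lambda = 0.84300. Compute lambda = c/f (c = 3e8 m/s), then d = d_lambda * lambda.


lambda = c / f = 3.0000e+08 / 5.6569e+09 = 0.05303258 m
d = 0.84300 * 0.05303258 = 0.04471 m

0.04471 m


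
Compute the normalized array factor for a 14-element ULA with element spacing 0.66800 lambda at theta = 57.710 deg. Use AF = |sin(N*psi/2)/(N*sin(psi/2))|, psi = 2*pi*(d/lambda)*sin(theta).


psi = 2*pi*0.66800*sin(57.710 deg) = 3.548097 rad
AF = |sin(14*3.548097/2) / (14*sin(3.548097/2))| = 0.02128

0.02128


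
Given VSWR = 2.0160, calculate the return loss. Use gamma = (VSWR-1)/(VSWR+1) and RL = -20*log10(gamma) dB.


gamma = (2.0160 - 1) / (2.0160 + 1) = 0.3368700
RL = -20 * log10(0.3368700) = 9.451 dB

9.451 dB


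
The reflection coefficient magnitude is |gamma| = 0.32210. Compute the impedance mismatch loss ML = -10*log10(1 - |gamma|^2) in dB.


ML = -10 * log10(1 - 0.32210^2) = -10 * log10(0.89625159) = 0.4757 dB

0.4757 dB


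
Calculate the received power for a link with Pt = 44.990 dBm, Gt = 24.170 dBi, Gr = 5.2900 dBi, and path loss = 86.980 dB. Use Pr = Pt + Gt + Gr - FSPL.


Pr = 44.990 + 24.170 + 5.2900 - 86.980 = -12.53 dBm

-12.53 dBm


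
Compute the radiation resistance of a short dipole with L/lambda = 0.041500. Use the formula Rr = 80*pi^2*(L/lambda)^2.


Rr = 80 * pi^2 * (0.041500)^2 = 80 * 9.869604 * 1.722250e-03 = 1.360 ohm

1.360 ohm


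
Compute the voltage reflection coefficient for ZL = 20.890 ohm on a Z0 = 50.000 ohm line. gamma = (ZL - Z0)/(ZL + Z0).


gamma = (20.890 - 50.000) / (20.890 + 50.000) = -0.4106

-0.4106


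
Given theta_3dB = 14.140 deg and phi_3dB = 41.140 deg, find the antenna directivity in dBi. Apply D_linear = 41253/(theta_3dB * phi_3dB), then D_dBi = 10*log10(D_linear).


D_linear = 41253 / (14.140 * 41.140) = 70.91561
D_dBi = 10 * log10(70.91561) = 18.51 dBi

18.51 dBi


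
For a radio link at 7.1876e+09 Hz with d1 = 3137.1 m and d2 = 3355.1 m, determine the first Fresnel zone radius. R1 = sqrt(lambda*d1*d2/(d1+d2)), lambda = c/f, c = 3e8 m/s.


lambda = c / f = 3.0000e+08 / 7.1876e+09 = 0.04173855 m
R1 = sqrt(0.04173855 * 3137.1 * 3355.1 / (3137.1 + 3355.1)) = 8.226 m

8.226 m


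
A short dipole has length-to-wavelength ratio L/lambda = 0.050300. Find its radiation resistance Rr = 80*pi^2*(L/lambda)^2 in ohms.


Rr = 80 * pi^2 * (0.050300)^2 = 80 * 9.869604 * 2.530090e-03 = 1.998 ohm

1.998 ohm


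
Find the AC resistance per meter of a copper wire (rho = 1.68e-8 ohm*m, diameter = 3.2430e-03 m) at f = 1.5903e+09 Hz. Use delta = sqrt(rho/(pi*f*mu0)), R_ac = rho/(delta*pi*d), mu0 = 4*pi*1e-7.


delta = sqrt(1.68e-8 / (pi * 1.5903e+09 * 4*pi*1e-7)) = 1.635819e-06 m
R_ac = 1.68e-8 / (1.635819e-06 * pi * 3.2430e-03) = 1.008 ohm/m

1.008 ohm/m


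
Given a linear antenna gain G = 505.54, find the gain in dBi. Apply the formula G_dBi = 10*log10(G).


G_dBi = 10 * log10(505.54) = 27.04 dBi

27.04 dBi


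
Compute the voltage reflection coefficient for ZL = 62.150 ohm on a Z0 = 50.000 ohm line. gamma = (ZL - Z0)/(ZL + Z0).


gamma = (62.150 - 50.000) / (62.150 + 50.000) = 0.1083

0.1083


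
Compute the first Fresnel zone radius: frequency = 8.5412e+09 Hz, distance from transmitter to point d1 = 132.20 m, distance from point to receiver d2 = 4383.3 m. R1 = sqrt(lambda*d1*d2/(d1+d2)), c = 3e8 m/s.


lambda = c / f = 3.0000e+08 / 8.5412e+09 = 0.03512387 m
R1 = sqrt(0.03512387 * 132.20 * 4383.3 / (132.20 + 4383.3)) = 2.123 m

2.123 m


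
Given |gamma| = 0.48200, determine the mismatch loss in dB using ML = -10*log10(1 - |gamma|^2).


ML = -10 * log10(1 - 0.48200^2) = -10 * log10(0.767676) = 1.148 dB

1.148 dB


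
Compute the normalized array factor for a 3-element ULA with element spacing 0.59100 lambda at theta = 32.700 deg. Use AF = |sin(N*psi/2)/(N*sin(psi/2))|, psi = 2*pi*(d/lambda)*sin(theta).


psi = 2*pi*0.59100*sin(32.700 deg) = 2.006108 rad
AF = |sin(3*2.006108/2) / (3*sin(2.006108/2))| = 0.05220

0.05220


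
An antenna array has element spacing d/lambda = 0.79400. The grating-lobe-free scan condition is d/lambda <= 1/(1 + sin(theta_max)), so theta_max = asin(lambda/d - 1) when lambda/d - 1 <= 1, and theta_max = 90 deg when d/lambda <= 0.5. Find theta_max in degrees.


lambda/d - 1 = 1/0.79400 - 1 = 0.2594458
theta_max = asin(0.2594458) = 15.04 deg

15.04 deg


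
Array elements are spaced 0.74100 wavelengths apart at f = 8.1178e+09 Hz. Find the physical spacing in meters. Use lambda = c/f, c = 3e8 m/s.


lambda = c / f = 3.0000e+08 / 8.1178e+09 = 0.03695583 m
d = 0.74100 * 0.03695583 = 0.02738 m

0.02738 m


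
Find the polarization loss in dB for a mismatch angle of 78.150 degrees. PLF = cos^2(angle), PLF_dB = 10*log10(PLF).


PLF_linear = cos^2(78.150 deg) = 0.04216870
PLF_dB = 10 * log10(0.04216870) = -13.75 dB

-13.75 dB


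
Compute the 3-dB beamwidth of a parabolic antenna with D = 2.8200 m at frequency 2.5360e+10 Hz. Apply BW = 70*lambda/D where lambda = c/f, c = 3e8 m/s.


lambda = c / f = 3.0000e+08 / 2.5360e+10 = 0.01182965 m
BW = 70 * 0.01182965 / 2.8200 = 0.2936 deg

0.2936 deg


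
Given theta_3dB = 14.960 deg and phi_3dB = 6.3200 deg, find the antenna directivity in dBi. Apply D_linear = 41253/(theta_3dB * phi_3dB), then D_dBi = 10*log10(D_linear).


D_linear = 41253 / (14.960 * 6.3200) = 436.3218
D_dBi = 10 * log10(436.3218) = 26.40 dBi

26.40 dBi


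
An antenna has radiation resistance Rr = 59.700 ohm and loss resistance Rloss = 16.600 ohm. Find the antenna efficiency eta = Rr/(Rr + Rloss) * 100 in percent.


eta = 59.700 / (59.700 + 16.600) * 100 = 78.24%

78.24%


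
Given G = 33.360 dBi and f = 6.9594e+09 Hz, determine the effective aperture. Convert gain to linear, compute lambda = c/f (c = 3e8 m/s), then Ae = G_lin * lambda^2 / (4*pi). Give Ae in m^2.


lambda = c / f = 3.0000e+08 / 6.9594e+09 = 0.04310716 m
G_linear = 10^(33.360/10) = 2167.704
Ae = G_linear * lambda^2 / (4*pi) = 2167.704 * 0.04310716^2 / (4*pi) = 0.3205 m^2

0.3205 m^2


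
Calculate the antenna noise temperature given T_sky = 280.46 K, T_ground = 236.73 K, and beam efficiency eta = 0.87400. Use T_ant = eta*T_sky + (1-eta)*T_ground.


T_ant = 0.87400 * 280.46 + (1 - 0.87400) * 236.73 = 275.0 K

275.0 K


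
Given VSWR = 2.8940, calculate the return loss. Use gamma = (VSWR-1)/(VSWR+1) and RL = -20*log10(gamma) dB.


gamma = (2.8940 - 1) / (2.8940 + 1) = 0.4863893
RL = -20 * log10(0.4863893) = 6.260 dB

6.260 dB


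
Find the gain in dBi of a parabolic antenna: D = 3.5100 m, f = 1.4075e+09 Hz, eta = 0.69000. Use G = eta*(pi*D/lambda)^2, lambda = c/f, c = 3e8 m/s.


lambda = c / f = 3.0000e+08 / 1.4075e+09 = 0.2131439 m
G_linear = 0.69000 * (pi * 3.5100 / 0.2131439)^2 = 1846.789
G_dBi = 10 * log10(1846.789) = 32.66 dBi

32.66 dBi


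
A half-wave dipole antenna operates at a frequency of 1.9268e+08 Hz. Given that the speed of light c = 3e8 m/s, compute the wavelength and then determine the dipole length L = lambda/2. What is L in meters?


lambda = c / f = 3.0000e+08 / 1.9268e+08 = 1.556986 m
L = lambda / 2 = 1.556986 / 2 = 0.7785 m

0.7785 m


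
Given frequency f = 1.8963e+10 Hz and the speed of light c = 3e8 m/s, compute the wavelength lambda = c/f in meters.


lambda = c / f = 3.0000e+08 / 1.8963e+10 = 0.01582 m

0.01582 m


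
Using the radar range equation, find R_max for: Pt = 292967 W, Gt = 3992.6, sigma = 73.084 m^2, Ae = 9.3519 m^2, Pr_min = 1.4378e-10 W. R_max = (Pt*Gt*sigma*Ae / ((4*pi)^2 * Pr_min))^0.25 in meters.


R^4 = 292967*3992.6*73.084*9.3519 / ((4*pi)^2 * 1.4378e-10) = 3.521101e+19
R_max = 3.521101e+19^0.25 = 77032 m

77032 m


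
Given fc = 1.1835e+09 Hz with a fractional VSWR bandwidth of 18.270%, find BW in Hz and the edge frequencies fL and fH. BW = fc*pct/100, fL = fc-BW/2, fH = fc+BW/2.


BW = 1.1835e+09 * 18.270/100 = 2.162254e+08 Hz
fL = 1.1835e+09 - 2.162254e+08/2 = 1.075e+09 Hz
fH = 1.1835e+09 + 2.162254e+08/2 = 1.292e+09 Hz

BW=2.162e+08 Hz, fL=1.075e+09 Hz, fH=1.292e+09 Hz


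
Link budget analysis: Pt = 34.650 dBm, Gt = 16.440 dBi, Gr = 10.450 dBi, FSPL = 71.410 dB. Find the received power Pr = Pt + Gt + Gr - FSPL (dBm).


Pr = 34.650 + 16.440 + 10.450 - 71.410 = -9.87 dBm

-9.87 dBm


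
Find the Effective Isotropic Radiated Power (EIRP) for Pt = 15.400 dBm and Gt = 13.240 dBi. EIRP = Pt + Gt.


EIRP = Pt + Gt = 15.400 + 13.240 = 28.64 dBm

28.64 dBm


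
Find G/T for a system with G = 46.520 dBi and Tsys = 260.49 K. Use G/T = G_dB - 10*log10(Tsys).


G/T = 46.520 - 10*log10(260.49) = 46.520 - 24.15791 = 22.36 dB/K

22.36 dB/K


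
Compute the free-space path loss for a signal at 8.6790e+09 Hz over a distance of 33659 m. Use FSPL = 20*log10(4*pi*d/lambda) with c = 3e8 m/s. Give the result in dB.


lambda = c / f = 3.0000e+08 / 8.6790e+09 = 0.03456619 m
FSPL = 20 * log10(4*pi*33659/0.03456619) = 141.8 dB

141.8 dB


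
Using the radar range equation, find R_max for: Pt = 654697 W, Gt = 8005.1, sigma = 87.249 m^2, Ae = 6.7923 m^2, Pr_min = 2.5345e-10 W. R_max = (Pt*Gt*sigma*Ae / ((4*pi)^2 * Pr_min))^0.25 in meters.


R^4 = 654697*8005.1*87.249*6.7923 / ((4*pi)^2 * 2.5345e-10) = 7.760191e+19
R_max = 7.760191e+19^0.25 = 93857 m

93857 m


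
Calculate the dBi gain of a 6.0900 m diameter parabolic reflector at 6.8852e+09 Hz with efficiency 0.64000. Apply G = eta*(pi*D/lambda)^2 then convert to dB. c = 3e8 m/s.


lambda = c / f = 3.0000e+08 / 6.8852e+09 = 0.04357172 m
G_linear = 0.64000 * (pi * 6.0900 / 0.04357172)^2 = 123397.1
G_dBi = 10 * log10(123397.1) = 50.91 dBi

50.91 dBi


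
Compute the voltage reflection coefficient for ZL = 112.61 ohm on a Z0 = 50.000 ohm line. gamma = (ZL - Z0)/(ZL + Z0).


gamma = (112.61 - 50.000) / (112.61 + 50.000) = 0.3850

0.3850


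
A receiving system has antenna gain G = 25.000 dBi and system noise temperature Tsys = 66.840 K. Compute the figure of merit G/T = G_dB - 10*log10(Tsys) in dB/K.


G/T = 25.000 - 10*log10(66.840) = 25.000 - 18.25036 = 6.750 dB/K

6.750 dB/K


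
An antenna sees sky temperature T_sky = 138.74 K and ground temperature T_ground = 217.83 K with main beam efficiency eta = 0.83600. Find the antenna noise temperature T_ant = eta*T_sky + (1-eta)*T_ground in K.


T_ant = 0.83600 * 138.74 + (1 - 0.83600) * 217.83 = 151.7 K

151.7 K


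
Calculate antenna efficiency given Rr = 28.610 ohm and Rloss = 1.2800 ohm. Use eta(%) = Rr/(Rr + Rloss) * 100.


eta = 28.610 / (28.610 + 1.2800) * 100 = 95.72%

95.72%


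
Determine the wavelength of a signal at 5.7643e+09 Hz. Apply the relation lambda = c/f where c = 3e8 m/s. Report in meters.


lambda = c / f = 3.0000e+08 / 5.7643e+09 = 0.05204 m

0.05204 m


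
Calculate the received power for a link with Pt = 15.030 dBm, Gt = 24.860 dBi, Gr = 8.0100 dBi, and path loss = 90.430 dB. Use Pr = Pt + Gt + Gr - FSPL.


Pr = 15.030 + 24.860 + 8.0100 - 90.430 = -42.53 dBm

-42.53 dBm


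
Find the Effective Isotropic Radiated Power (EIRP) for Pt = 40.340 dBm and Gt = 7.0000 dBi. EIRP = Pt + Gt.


EIRP = Pt + Gt = 40.340 + 7.0000 = 47.34 dBm

47.34 dBm


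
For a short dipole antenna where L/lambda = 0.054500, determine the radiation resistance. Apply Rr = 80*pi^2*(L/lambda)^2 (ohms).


Rr = 80 * pi^2 * (0.054500)^2 = 80 * 9.869604 * 2.970250e-03 = 2.345 ohm

2.345 ohm


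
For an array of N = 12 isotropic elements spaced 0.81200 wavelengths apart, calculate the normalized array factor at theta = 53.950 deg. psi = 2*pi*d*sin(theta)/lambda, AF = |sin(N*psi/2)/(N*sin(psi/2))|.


psi = 2*pi*0.81200*sin(53.950 deg) = 4.124943 rad
AF = |sin(12*4.124943/2) / (12*sin(4.124943/2))| = 0.03533

0.03533


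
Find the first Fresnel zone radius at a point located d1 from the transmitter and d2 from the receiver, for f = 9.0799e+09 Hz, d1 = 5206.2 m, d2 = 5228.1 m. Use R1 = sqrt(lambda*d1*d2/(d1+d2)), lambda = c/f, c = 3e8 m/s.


lambda = c / f = 3.0000e+08 / 9.0799e+09 = 0.03304001 m
R1 = sqrt(0.03304001 * 5206.2 * 5228.1 / (5206.2 + 5228.1)) = 9.284 m

9.284 m


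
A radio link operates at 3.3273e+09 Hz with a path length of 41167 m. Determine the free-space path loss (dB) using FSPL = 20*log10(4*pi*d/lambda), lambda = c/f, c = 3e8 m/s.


lambda = c / f = 3.0000e+08 / 3.3273e+09 = 0.09016320 m
FSPL = 20 * log10(4*pi*41167/0.09016320) = 135.2 dB

135.2 dB


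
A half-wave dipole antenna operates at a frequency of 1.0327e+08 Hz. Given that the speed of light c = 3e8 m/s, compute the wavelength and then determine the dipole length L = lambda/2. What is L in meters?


lambda = c / f = 3.0000e+08 / 1.0327e+08 = 2.905006 m
L = lambda / 2 = 2.905006 / 2 = 1.453 m

1.453 m


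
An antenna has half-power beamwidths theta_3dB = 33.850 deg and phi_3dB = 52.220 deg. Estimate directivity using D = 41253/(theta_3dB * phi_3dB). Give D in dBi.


D_linear = 41253 / (33.850 * 52.220) = 23.33780
D_dBi = 10 * log10(23.33780) = 13.68 dBi

13.68 dBi


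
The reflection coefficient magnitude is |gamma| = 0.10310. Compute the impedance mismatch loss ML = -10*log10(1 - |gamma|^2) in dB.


ML = -10 * log10(1 - 0.10310^2) = -10 * log10(0.98937039) = 0.04641 dB

0.04641 dB


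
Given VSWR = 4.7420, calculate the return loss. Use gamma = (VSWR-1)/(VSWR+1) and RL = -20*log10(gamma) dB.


gamma = (4.7420 - 1) / (4.7420 + 1) = 0.6516893
RL = -20 * log10(0.6516893) = 3.719 dB

3.719 dB


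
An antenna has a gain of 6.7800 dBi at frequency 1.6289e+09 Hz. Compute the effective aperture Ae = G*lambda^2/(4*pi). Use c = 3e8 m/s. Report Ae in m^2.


lambda = c / f = 3.0000e+08 / 1.6289e+09 = 0.1841734 m
G_linear = 10^(6.7800/10) = 4.764310
Ae = G_linear * lambda^2 / (4*pi) = 4.764310 * 0.1841734^2 / (4*pi) = 0.01286 m^2

0.01286 m^2


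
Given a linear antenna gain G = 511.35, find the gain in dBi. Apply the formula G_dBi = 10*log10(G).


G_dBi = 10 * log10(511.35) = 27.09 dBi

27.09 dBi


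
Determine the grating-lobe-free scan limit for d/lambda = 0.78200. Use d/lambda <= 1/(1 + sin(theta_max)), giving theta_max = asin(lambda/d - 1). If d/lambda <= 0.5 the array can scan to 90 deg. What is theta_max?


lambda/d - 1 = 1/0.78200 - 1 = 0.2787724
theta_max = asin(0.2787724) = 16.19 deg

16.19 deg


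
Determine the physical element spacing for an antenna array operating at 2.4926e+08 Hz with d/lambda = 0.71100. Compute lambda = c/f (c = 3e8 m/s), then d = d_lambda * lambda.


lambda = c / f = 3.0000e+08 / 2.4926e+08 = 1.203563 m
d = 0.71100 * 1.203563 = 0.8557 m

0.8557 m


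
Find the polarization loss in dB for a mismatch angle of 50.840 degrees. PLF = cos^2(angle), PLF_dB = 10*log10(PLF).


PLF_linear = cos^2(50.840 deg) = 0.3987773
PLF_dB = 10 * log10(0.3987773) = -3.993 dB

-3.993 dB


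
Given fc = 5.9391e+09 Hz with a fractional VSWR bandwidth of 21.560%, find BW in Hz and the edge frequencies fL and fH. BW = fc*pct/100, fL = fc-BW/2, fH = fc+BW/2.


BW = 5.9391e+09 * 21.560/100 = 1.280470e+09 Hz
fL = 5.9391e+09 - 1.280470e+09/2 = 5.299e+09 Hz
fH = 5.9391e+09 + 1.280470e+09/2 = 6.579e+09 Hz

BW=1.280e+09 Hz, fL=5.299e+09 Hz, fH=6.579e+09 Hz


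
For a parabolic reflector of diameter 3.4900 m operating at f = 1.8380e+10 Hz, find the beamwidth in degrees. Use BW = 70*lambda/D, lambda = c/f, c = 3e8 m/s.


lambda = c / f = 3.0000e+08 / 1.8380e+10 = 0.01632209 m
BW = 70 * 0.01632209 / 3.4900 = 0.3274 deg

0.3274 deg


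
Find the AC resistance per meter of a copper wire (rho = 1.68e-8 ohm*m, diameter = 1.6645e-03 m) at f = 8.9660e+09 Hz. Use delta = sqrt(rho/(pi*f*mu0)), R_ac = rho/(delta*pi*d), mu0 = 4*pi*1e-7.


delta = sqrt(1.68e-8 / (pi * 8.9660e+09 * 4*pi*1e-7)) = 6.889305e-07 m
R_ac = 1.68e-8 / (6.889305e-07 * pi * 1.6645e-03) = 4.663 ohm/m

4.663 ohm/m


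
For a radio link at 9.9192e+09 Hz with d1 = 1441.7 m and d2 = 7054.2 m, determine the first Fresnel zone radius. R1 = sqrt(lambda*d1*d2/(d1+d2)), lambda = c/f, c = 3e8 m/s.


lambda = c / f = 3.0000e+08 / 9.9192e+09 = 0.03024437 m
R1 = sqrt(0.03024437 * 1441.7 * 7054.2 / (1441.7 + 7054.2)) = 6.017 m

6.017 m


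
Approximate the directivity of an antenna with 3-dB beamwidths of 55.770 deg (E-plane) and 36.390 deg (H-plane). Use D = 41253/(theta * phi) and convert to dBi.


D_linear = 41253 / (55.770 * 36.390) = 20.32698
D_dBi = 10 * log10(20.32698) = 13.08 dBi

13.08 dBi


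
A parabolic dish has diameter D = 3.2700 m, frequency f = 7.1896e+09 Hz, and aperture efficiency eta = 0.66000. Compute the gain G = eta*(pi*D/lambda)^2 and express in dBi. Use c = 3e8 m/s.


lambda = c / f = 3.0000e+08 / 7.1896e+09 = 0.04172694 m
G_linear = 0.66000 * (pi * 3.2700 / 0.04172694)^2 = 40004.25
G_dBi = 10 * log10(40004.25) = 46.02 dBi

46.02 dBi


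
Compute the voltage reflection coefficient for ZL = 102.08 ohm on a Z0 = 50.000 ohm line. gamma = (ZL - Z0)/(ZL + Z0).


gamma = (102.08 - 50.000) / (102.08 + 50.000) = 0.3425

0.3425


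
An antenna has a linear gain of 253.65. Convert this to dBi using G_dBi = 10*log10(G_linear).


G_dBi = 10 * log10(253.65) = 24.04 dBi

24.04 dBi


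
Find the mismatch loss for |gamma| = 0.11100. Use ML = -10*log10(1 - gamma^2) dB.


ML = -10 * log10(1 - 0.11100^2) = -10 * log10(0.987679) = 0.05384 dB

0.05384 dB


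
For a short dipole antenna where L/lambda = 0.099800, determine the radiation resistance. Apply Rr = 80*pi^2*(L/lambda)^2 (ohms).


Rr = 80 * pi^2 * (0.099800)^2 = 80 * 9.869604 * 9.960040e-03 = 7.864 ohm

7.864 ohm


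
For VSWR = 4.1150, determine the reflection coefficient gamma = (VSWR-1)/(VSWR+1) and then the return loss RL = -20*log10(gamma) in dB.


gamma = (4.1150 - 1) / (4.1150 + 1) = 0.6089932
RL = -20 * log10(0.6089932) = 4.308 dB

4.308 dB


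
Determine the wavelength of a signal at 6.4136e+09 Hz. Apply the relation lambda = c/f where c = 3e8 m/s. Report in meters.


lambda = c / f = 3.0000e+08 / 6.4136e+09 = 0.04678 m

0.04678 m


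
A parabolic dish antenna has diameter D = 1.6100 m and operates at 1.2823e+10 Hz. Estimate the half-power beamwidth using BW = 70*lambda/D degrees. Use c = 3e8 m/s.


lambda = c / f = 3.0000e+08 / 1.2823e+10 = 0.02339546 m
BW = 70 * 0.02339546 / 1.6100 = 1.017 deg

1.017 deg


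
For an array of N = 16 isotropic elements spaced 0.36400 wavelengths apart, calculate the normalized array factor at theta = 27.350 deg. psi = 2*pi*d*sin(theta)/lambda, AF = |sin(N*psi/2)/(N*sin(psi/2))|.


psi = 2*pi*0.36400*sin(27.350 deg) = 1.050741 rad
AF = |sin(16*1.050741/2) / (16*sin(1.050741/2))| = 0.1061

0.1061


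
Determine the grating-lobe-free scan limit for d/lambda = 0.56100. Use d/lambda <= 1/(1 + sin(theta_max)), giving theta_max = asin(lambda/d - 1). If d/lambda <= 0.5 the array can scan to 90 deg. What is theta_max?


lambda/d - 1 = 1/0.56100 - 1 = 0.7825312
theta_max = asin(0.7825312) = 51.49 deg

51.49 deg


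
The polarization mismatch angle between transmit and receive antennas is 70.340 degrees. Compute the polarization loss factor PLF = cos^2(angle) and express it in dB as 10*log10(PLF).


PLF_linear = cos^2(70.340 deg) = 0.1131905
PLF_dB = 10 * log10(0.1131905) = -9.462 dB

-9.462 dB


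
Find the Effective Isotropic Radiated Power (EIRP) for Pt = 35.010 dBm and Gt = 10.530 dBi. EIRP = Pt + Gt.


EIRP = Pt + Gt = 35.010 + 10.530 = 45.54 dBm

45.54 dBm


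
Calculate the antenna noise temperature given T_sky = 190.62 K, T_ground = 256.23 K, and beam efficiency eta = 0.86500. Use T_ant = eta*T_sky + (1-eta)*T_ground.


T_ant = 0.86500 * 190.62 + (1 - 0.86500) * 256.23 = 199.5 K

199.5 K


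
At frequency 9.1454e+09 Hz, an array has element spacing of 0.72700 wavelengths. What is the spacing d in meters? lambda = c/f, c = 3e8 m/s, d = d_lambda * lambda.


lambda = c / f = 3.0000e+08 / 9.1454e+09 = 0.03280338 m
d = 0.72700 * 0.03280338 = 0.02385 m

0.02385 m


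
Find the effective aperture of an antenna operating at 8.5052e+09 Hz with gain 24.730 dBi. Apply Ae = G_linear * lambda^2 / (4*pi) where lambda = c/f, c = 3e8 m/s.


lambda = c / f = 3.0000e+08 / 8.5052e+09 = 0.03527254 m
G_linear = 10^(24.730/10) = 297.1666
Ae = G_linear * lambda^2 / (4*pi) = 297.1666 * 0.03527254^2 / (4*pi) = 0.02942 m^2

0.02942 m^2


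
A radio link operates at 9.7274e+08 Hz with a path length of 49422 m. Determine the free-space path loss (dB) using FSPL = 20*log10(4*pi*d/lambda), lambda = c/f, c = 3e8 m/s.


lambda = c / f = 3.0000e+08 / 9.7274e+08 = 0.3084072 m
FSPL = 20 * log10(4*pi*49422/0.3084072) = 126.1 dB

126.1 dB


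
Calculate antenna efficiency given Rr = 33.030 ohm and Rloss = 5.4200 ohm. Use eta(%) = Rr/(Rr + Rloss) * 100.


eta = 33.030 / (33.030 + 5.4200) * 100 = 85.90%

85.90%


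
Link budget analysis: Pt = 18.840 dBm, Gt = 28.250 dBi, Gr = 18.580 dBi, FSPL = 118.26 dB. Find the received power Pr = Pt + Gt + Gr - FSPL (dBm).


Pr = 18.840 + 28.250 + 18.580 - 118.26 = -52.59 dBm

-52.59 dBm


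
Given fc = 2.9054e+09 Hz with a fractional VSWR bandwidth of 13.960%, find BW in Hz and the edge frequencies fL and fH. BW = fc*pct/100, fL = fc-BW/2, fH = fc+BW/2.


BW = 2.9054e+09 * 13.960/100 = 4.055938e+08 Hz
fL = 2.9054e+09 - 4.055938e+08/2 = 2.703e+09 Hz
fH = 2.9054e+09 + 4.055938e+08/2 = 3.108e+09 Hz

BW=4.056e+08 Hz, fL=2.703e+09 Hz, fH=3.108e+09 Hz


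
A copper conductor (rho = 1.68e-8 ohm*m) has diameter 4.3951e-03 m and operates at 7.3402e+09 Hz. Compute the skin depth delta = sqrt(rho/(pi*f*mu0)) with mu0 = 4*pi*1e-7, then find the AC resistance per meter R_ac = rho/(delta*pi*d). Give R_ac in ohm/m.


delta = sqrt(1.68e-8 / (pi * 7.3402e+09 * 4*pi*1e-7)) = 7.614139e-07 m
R_ac = 1.68e-8 / (7.614139e-07 * pi * 4.3951e-03) = 1.598 ohm/m

1.598 ohm/m


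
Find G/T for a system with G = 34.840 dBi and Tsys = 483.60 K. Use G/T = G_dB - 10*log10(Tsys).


G/T = 34.840 - 10*log10(483.60) = 34.840 - 26.84486 = 7.995 dB/K

7.995 dB/K


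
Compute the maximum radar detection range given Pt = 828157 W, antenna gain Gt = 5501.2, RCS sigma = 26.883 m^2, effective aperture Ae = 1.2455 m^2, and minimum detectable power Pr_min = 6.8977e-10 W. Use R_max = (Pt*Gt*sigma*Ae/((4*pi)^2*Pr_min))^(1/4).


R^4 = 828157*5501.2*26.883*1.2455 / ((4*pi)^2 * 6.8977e-10) = 1.400450e+18
R_max = 1.400450e+18^0.25 = 34401 m

34401 m


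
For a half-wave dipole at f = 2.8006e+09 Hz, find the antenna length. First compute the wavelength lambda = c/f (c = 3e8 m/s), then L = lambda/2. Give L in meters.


lambda = c / f = 3.0000e+08 / 2.8006e+09 = 0.1071199 m
L = lambda / 2 = 0.1071199 / 2 = 0.05356 m

0.05356 m


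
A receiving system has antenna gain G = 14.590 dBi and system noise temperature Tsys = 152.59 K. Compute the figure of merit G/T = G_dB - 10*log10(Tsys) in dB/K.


G/T = 14.590 - 10*log10(152.59) = 14.590 - 21.83526 = -7.245 dB/K

-7.245 dB/K


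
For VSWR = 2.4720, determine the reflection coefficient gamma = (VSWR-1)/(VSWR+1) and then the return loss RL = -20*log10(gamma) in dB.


gamma = (2.4720 - 1) / (2.4720 + 1) = 0.4239631
RL = -20 * log10(0.4239631) = 7.453 dB

7.453 dB
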